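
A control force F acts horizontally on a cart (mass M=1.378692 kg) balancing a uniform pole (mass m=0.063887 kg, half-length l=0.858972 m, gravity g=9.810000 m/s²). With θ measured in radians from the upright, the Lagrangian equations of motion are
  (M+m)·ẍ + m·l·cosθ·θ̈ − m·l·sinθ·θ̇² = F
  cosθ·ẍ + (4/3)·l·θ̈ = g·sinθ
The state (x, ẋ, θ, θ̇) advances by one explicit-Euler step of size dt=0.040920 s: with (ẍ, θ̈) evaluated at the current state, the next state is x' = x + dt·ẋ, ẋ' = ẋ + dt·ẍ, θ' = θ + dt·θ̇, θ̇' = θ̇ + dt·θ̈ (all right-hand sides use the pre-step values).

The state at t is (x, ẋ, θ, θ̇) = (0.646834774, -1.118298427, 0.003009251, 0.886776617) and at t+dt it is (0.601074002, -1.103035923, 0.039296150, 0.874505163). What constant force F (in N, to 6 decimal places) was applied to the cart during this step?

F = 0.521472 N

ẍ = (ẋ'−ẋ)/dt = (-1.103035923−-1.118298427)/0.040920 = 0.372984
θ̈ = (θ̇'−θ̇)/dt = (0.874505163−0.886776617)/0.040920 = -0.299889
sinθ=0.003009, cosθ=0.999995
F = (M+m)·ẍ + m·l·cosθ·θ̈ − m·l·sinθ·θ̇² = 0.538059 + -0.016457 − 0.000130 = 0.521472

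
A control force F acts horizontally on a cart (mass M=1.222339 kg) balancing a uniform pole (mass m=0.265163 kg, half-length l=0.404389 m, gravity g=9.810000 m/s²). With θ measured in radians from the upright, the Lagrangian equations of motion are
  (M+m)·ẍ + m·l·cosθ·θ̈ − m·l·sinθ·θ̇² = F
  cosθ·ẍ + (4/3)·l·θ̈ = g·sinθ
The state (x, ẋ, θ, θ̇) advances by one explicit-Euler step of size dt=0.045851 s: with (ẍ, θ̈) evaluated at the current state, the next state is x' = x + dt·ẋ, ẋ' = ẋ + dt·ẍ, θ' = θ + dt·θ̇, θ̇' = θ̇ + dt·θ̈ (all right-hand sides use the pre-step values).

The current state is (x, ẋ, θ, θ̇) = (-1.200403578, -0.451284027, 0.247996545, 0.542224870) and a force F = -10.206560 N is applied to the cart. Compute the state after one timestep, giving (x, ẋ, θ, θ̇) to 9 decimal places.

sinθ=0.245462292, cosθ=0.969406140
temp = (F + m·l·θ̇²·sinθ)/(M+m) = (-10.206560 + 0.007738484)/1.487502 = -6.856341380
θ̈ = (g·sinθ − cosθ·temp)/(l·(4/3 − m·cos²θ/(M+m))) = 19.206102800
ẍ = temp − m·l·θ̈·cosθ/(M+m) = -8.198487234
Euler: x'=-1.200403578+0.045851·-0.451284027=-1.221095402, ẋ'=-0.451284027+0.045851·-8.198487234=-0.827192865
       θ'=0.247996545+0.045851·0.542224870=0.272858098, θ̇'=0.542224870+0.045851·19.206102800=1.422843890

(-1.221095402, -0.827192865, 0.272858098, 1.422843890)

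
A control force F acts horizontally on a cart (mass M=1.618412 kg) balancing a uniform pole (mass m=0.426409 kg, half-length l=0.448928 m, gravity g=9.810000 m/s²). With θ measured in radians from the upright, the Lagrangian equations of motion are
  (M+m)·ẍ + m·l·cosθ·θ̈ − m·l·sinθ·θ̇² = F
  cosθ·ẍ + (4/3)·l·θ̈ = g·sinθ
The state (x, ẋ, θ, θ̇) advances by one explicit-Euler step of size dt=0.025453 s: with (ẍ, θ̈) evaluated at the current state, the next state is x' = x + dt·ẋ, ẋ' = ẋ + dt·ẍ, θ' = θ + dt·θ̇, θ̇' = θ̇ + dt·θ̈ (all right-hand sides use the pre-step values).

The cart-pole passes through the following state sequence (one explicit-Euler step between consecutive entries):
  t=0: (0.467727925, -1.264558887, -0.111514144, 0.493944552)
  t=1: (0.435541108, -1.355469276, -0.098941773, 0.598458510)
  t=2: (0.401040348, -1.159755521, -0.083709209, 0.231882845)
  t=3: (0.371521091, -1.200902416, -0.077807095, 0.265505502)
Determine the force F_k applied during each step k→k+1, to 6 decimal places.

step 0→1:
  ẍ = (ẋ'−ẋ)/dt = (-1.355469276−-1.264558887)/0.025453 = -3.571696
  θ̈ = (θ̇'−θ̇)/dt = (0.598458510−0.493944552)/0.025453 = 4.106155
  sinθ=-0.111283, cosθ=0.993789
  F = (M+m)·ẍ + m·l·cosθ·θ̈ − m·l·sinθ·θ̇² = -7.303480 + 0.781146 − -0.005197 = -6.517136
step 1→2:
  ẍ = (ẋ'−ẋ)/dt = (-1.159755521−-1.355469276)/0.025453 = 7.689222
  θ̈ = (θ̇'−θ̇)/dt = (0.231882845−0.598458510)/0.025453 = -14.402061
  sinθ=-0.098780, cosθ=0.995109
  F = (M+m)·ẍ + m·l·cosθ·θ̈ − m·l·sinθ·θ̇² = 15.723082 + -2.743459 − -0.006772 = 12.986395
step 2→3:
  ẍ = (ẋ'−ẋ)/dt = (-1.200902416−-1.159755521)/0.025453 = -1.616583
  θ̈ = (θ̇'−θ̇)/dt = (0.265505502−0.231882845)/0.025453 = 1.320970
  sinθ=-0.083611, cosθ=0.996498
  F = (M+m)·ẍ + m·l·cosθ·θ̈ − m·l·sinθ·θ̇² = -3.305623 + 0.251984 − -0.000861 = -3.052779

F_0 = -6.517136 N
F_1 = 12.986395 N
F_2 = -3.052779 N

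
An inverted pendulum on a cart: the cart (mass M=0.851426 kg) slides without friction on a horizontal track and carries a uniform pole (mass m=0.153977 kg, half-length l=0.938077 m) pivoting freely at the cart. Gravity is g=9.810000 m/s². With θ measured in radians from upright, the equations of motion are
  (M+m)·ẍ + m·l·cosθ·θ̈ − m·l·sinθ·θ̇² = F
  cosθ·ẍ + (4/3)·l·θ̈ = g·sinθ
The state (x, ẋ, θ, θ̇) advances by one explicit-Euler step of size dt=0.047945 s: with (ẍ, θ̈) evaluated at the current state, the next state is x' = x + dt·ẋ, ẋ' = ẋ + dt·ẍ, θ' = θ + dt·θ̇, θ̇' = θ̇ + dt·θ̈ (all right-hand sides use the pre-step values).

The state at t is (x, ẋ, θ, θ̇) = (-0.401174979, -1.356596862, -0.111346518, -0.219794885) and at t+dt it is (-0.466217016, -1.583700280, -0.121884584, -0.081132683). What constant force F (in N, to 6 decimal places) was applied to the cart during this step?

F = -4.346410 N

ẍ = (ẋ'−ẋ)/dt = (-1.583700280−-1.356596862)/0.047945 = -4.736749
θ̈ = (θ̇'−θ̇)/dt = (-0.081132683−-0.219794885)/0.047945 = 2.892110
sinθ=-0.111117, cosθ=0.993807
F = (M+m)·ẍ + m·l·cosθ·θ̈ − m·l·sinθ·θ̇² = -4.762341 + 0.415156 − -0.000775 = -4.346410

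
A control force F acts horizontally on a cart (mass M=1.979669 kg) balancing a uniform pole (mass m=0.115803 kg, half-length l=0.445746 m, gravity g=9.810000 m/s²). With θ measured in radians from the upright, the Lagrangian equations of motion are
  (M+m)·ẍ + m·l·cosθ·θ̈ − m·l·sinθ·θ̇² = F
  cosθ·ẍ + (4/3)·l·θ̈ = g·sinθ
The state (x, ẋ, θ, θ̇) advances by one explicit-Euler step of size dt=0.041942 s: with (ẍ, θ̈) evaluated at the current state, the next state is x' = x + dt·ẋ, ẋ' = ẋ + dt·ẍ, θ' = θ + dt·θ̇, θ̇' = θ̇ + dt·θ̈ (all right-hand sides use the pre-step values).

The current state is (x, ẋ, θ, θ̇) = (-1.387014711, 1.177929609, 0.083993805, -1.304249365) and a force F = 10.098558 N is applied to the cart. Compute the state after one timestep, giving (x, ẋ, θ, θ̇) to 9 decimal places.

(-1.337609987, 1.387400406, 0.029290978, -1.597376413)

sinθ=0.083895078, cosθ=0.996474594
temp = (F + m·l·θ̇²·sinθ)/(M+m) = (10.098558 + 0.007366565)/2.095472 = 4.822743785
θ̈ = (g·sinθ − cosθ·temp)/(l·(4/3 − m·cos²θ/(M+m))) = -6.988866715
ẍ = temp − m·l·θ̈·cosθ/(M+m) = 4.994296814
Euler: x'=-1.387014711+0.041942·1.177929609=-1.337609987, ẋ'=1.177929609+0.041942·4.994296814=1.387400406
       θ'=0.083993805+0.041942·-1.304249365=0.029290978, θ̇'=-1.304249365+0.041942·-6.988866715=-1.597376413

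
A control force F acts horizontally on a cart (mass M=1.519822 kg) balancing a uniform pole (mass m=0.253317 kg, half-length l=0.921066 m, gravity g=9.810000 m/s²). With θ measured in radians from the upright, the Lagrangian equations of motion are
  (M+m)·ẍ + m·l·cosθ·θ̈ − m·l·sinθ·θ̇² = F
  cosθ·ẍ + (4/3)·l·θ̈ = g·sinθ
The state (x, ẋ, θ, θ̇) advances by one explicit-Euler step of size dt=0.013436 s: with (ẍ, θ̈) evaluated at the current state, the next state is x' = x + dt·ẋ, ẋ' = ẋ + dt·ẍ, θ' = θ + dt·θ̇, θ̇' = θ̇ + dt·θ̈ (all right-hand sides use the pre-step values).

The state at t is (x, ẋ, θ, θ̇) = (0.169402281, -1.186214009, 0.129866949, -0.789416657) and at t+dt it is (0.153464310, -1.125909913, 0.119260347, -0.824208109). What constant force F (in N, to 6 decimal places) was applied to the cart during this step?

ẍ = (ẋ'−ẋ)/dt = (-1.125909913−-1.186214009)/0.013436 = 4.488248
θ̈ = (θ̇'−θ̇)/dt = (-0.824208109−-0.789416657)/0.013436 = -2.589420
sinθ=0.129502, cosθ=0.991579
F = (M+m)·ẍ + m·l·cosθ·θ̈ − m·l·sinθ·θ̇² = 7.958287 + -0.599080 − 0.018830 = 7.340377

F = 7.340377 N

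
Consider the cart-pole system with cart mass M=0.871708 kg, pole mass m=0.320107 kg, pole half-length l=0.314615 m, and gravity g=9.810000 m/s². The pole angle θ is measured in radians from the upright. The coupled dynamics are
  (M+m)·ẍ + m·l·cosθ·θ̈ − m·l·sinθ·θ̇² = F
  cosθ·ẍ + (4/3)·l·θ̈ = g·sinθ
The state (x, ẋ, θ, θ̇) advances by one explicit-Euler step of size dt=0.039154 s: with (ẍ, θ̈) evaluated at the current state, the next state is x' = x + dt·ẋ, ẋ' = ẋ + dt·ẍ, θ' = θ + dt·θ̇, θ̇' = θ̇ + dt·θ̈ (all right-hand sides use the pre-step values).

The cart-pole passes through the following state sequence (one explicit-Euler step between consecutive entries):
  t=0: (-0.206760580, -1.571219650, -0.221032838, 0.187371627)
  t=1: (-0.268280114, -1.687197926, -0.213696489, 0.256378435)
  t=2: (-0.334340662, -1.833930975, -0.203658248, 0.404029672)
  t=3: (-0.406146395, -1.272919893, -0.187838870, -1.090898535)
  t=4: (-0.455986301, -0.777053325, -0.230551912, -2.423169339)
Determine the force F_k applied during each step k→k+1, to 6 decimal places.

step 0→1:
  ẍ = (ẋ'−ẋ)/dt = (-1.687197926−-1.571219650)/0.039154 = -2.962105
  θ̈ = (θ̇'−θ̇)/dt = (0.256378435−0.187371627)/0.039154 = 1.762446
  sinθ=-0.219237, cosθ=0.975672
  F = (M+m)·ẍ + m·l·cosθ·θ̈ − m·l·sinθ·θ̇² = -3.530282 + 0.173179 − -0.000775 = -3.356328
step 1→2:
  ẍ = (ẋ'−ẋ)/dt = (-1.833930975−-1.687197926)/0.039154 = -3.747588
  θ̈ = (θ̇'−θ̇)/dt = (0.404029672−0.256378435)/0.039154 = 3.771038
  sinθ=-0.212074, cosθ=0.977254
  F = (M+m)·ẍ + m·l·cosθ·θ̈ − m·l·sinθ·θ̇² = -4.466431 + 0.371144 − -0.001404 = -4.093883
step 2→3:
  ẍ = (ẋ'−ẋ)/dt = (-1.272919893−-1.833930975)/0.039154 = 14.328321
  θ̈ = (θ̇'−θ̇)/dt = (-1.090898535−0.404029672)/0.039154 = -38.180728
  sinθ=-0.202253, cosθ=0.979333
  F = (M+m)·ẍ + m·l·cosθ·θ̈ − m·l·sinθ·θ̇² = 17.076708 + -3.765731 − -0.003325 = 13.314302
step 3→4:
  ẍ = (ẋ'−ẋ)/dt = (-0.777053325−-1.272919893)/0.039154 = 12.664519
  θ̈ = (θ̇'−θ̇)/dt = (-2.423169339−-1.090898535)/0.039154 = -34.026429
  sinθ=-0.186736, cosθ=0.982410
  F = (M+m)·ẍ + m·l·cosθ·θ̈ − m·l·sinθ·θ̇² = 15.093763 + -3.366540 − -0.022381 = 11.749604

F_0 = -3.356328 N
F_1 = -4.093883 N
F_2 = 13.314302 N
F_3 = 11.749604 N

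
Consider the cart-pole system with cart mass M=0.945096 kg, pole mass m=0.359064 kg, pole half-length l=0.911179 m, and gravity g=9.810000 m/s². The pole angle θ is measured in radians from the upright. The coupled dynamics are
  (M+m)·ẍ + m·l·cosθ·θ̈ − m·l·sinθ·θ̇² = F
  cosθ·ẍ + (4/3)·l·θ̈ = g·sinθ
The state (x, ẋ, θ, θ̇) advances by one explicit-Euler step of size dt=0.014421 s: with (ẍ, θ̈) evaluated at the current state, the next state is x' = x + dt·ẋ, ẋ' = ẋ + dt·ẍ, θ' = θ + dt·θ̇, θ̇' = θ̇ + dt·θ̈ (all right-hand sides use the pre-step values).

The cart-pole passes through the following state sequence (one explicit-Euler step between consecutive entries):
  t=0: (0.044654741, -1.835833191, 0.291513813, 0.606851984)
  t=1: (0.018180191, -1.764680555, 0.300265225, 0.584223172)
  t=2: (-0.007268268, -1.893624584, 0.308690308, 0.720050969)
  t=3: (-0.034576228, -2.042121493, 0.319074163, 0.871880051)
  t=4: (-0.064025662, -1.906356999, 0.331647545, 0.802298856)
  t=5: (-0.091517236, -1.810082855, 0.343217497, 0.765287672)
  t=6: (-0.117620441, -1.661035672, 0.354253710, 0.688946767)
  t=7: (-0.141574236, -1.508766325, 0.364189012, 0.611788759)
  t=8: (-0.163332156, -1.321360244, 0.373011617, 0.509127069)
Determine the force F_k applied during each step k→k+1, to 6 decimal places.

F_0 = 5.908321 N
F_1 = -8.750381 N
F_2 = -10.199067 N
F_3 = 10.700894 N
F_4 = 7.844039 N
F_5 = 11.783623 N
F_6 = 12.074776 N
F_7 = 14.728067 N

step 0→1:
  ẍ = (ẋ'−ẋ)/dt = (-1.764680555−-1.835833191)/0.014421 = 4.933960
  θ̈ = (θ̇'−θ̇)/dt = (0.584223172−0.606851984)/0.014421 = -1.569157
  sinθ=0.287402, cosθ=0.957810
  F = (M+m)·ẍ + m·l·cosθ·θ̈ − m·l·sinθ·θ̇² = 6.434673 + -0.491724 − 0.034628 = 5.908321
step 1→2:
  ẍ = (ẋ'−ẋ)/dt = (-1.893624584−-1.764680555)/0.014421 = -8.941407
  θ̈ = (θ̇'−θ̇)/dt = (0.720050969−0.584223172)/0.014421 = 9.418750
  sinθ=0.295774, cosθ=0.955258
  F = (M+m)·ẍ + m·l·cosθ·θ̈ − m·l·sinθ·θ̇² = -11.661025 + 2.943673 − 0.033029 = -8.750381
step 2→3:
  ẍ = (ẋ'−ẋ)/dt = (-2.042121493−-1.893624584)/0.014421 = -10.297269
  θ̈ = (θ̇'−θ̇)/dt = (0.871880051−0.720050969)/0.014421 = 10.528332
  sinθ=0.303811, cosθ=0.952732
  F = (M+m)·ẍ + m·l·cosθ·θ̈ − m·l·sinθ·θ̇² = -13.429286 + 3.281754 − 0.051535 = -10.199067
step 3→4:
  ẍ = (ẋ'−ẋ)/dt = (-1.906356999−-2.042121493)/0.014421 = 9.414361
  θ̈ = (θ̇'−θ̇)/dt = (0.802298856−0.871880051)/0.014421 = -4.824991
  sinθ=0.313688, cosθ=0.949526
  F = (M+m)·ẍ + m·l·cosθ·θ̈ − m·l·sinθ·θ̇² = 12.277833 + -1.498922 − 0.078016 = 10.700894
step 4→5:
  ẍ = (ẋ'−ẋ)/dt = (-1.810082855−-1.906356999)/0.014421 = 6.675969
  θ̈ = (θ̇'−θ̇)/dt = (0.765287672−0.802298856)/0.014421 = -2.566478
  sinθ=0.325601, cosθ=0.945507
  F = (M+m)·ẍ + m·l·cosθ·θ̈ − m·l·sinθ·θ̇² = 8.706531 + -0.793922 − 0.068570 = 7.844039
step 5→6:
  ẍ = (ẋ'−ẋ)/dt = (-1.661035672−-1.810082855)/0.014421 = 10.335426
  θ̈ = (θ̇'−θ̇)/dt = (0.688946767−0.765287672)/0.014421 = -5.293732
  sinθ=0.336519, cosθ=0.941677
  F = (M+m)·ẍ + m·l·cosθ·θ̈ − m·l·sinθ·θ̇² = 13.479050 + -1.630945 − 0.064481 = 11.783623
step 6→7:
  ẍ = (ẋ'−ẋ)/dt = (-1.508766325−-1.661035672)/0.014421 = 10.558862
  θ̈ = (θ̇'−θ̇)/dt = (0.611788759−0.688946767)/0.014421 = -5.350392
  sinθ=0.346891, cosθ=0.937906
  F = (M+m)·ẍ + m·l·cosθ·θ̈ − m·l·sinθ·θ̇² = 13.770445 + -1.641800 − 0.053869 = 12.074776
step 7→8:
  ẍ = (ẋ'−ẋ)/dt = (-1.321360244−-1.508766325)/0.014421 = 12.995360
  θ̈ = (θ̇'−θ̇)/dt = (0.509127069−0.611788759)/0.014421 = -7.118902
  sinθ=0.356192, cosθ=0.934413
  F = (M+m)·ẍ + m·l·cosθ·θ̈ − m·l·sinθ·θ̇² = 16.948028 + -2.176343 − 0.043618 = 14.728067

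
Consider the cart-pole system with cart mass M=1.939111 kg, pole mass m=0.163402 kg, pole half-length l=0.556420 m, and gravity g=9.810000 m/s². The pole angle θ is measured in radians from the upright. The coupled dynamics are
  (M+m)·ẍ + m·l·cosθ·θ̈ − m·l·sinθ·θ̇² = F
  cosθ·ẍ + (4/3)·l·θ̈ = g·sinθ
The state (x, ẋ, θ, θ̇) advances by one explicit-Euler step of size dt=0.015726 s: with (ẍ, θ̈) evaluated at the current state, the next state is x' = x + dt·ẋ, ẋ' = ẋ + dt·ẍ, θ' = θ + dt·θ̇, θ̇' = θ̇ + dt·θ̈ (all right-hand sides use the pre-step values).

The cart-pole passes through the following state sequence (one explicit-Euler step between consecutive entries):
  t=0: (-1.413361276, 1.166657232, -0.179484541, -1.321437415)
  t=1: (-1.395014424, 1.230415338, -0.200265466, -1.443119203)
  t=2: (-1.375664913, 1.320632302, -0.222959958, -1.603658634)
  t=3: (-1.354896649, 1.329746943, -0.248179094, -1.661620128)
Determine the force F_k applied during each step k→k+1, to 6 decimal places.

F_0 = 7.860382 N
F_1 = 11.189759 N
F_2 = 0.943488 N

step 0→1:
  ẍ = (ẋ'−ẋ)/dt = (1.230415338−1.166657232)/0.015726 = 4.054312
  θ̈ = (θ̇'−θ̇)/dt = (-1.443119203−-1.321437415)/0.015726 = -7.737618
  sinθ=-0.178522, cosθ=0.983936
  F = (M+m)·ẍ + m·l·cosθ·θ̈ − m·l·sinθ·θ̇² = 8.524243 + -0.692204 − -0.028343 = 7.860382
step 1→2:
  ẍ = (ẋ'−ẋ)/dt = (1.320632302−1.230415338)/0.015726 = 5.736803
  θ̈ = (θ̇'−θ̇)/dt = (-1.603658634−-1.443119203)/0.015726 = -10.208536
  sinθ=-0.198929, cosθ=0.980014
  F = (M+m)·ẍ + m·l·cosθ·θ̈ − m·l·sinθ·θ̇² = 12.061703 + -0.909611 − -0.037667 = 11.189759
step 2→3:
  ẍ = (ẋ'−ẋ)/dt = (1.329746943−1.320632302)/0.015726 = 0.579591
  θ̈ = (θ̇'−θ̇)/dt = (-1.661620128−-1.603658634)/0.015726 = -3.685711
  sinθ=-0.221117, cosθ=0.975247
  F = (M+m)·ẍ + m·l·cosθ·θ̈ − m·l·sinθ·θ̇² = 1.218597 + -0.326811 − -0.051702 = 0.943488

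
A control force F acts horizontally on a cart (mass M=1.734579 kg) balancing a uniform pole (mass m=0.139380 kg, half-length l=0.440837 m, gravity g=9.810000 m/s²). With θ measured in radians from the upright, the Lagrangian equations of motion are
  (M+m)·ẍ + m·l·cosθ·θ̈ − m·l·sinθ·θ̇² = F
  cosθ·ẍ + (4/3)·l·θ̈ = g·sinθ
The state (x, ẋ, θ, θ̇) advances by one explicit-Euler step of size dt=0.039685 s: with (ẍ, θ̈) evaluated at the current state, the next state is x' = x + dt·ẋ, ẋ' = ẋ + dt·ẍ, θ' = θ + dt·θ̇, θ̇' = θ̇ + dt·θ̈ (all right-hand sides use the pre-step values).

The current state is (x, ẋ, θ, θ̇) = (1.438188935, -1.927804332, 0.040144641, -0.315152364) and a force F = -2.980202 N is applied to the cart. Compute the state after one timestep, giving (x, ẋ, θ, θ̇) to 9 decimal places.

(1.361684020, -1.995555295, 0.027637819, -0.173397786)

sinθ=0.040133859, cosθ=0.999194312
temp = (F + m·l·θ̇²·sinθ)/(M+m) = (-2.980202 + 0.000244924)/1.873959 = -1.590193316
θ̈ = (g·sinθ − cosθ·temp)/(l·(4/3 − m·cos²θ/(M+m))) = 3.571993906
ẍ = temp − m·l·θ̈·cosθ/(M+m) = -1.707218431
Euler: x'=1.438188935+0.039685·-1.927804332=1.361684020, ẋ'=-1.927804332+0.039685·-1.707218431=-1.995555295
       θ'=0.040144641+0.039685·-0.315152364=0.027637819, θ̇'=-0.315152364+0.039685·3.571993906=-0.173397786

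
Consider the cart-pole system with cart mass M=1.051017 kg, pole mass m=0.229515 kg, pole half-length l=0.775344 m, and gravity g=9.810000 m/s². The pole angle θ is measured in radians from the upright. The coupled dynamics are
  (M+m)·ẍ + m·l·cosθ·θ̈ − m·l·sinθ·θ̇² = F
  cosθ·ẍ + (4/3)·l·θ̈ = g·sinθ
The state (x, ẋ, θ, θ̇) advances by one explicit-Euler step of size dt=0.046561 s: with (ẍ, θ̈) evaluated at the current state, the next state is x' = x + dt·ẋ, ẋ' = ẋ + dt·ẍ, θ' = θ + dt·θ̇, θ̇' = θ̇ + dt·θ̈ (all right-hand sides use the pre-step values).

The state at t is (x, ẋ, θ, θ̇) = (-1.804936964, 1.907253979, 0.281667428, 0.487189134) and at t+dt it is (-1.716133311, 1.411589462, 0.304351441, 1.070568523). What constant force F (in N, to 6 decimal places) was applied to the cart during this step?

ẍ = (ẋ'−ẋ)/dt = (1.411589462−1.907253979)/0.046561 = -10.645487
θ̈ = (θ̇'−θ̇)/dt = (1.070568523−0.487189134)/0.046561 = 12.529357
sinθ=0.277958, cosθ=0.960593
F = (M+m)·ẍ + m·l·cosθ·θ̈ − m·l·sinθ·θ̇² = -13.631887 + 2.141775 − 0.011740 = -11.501852

F = -11.501852 N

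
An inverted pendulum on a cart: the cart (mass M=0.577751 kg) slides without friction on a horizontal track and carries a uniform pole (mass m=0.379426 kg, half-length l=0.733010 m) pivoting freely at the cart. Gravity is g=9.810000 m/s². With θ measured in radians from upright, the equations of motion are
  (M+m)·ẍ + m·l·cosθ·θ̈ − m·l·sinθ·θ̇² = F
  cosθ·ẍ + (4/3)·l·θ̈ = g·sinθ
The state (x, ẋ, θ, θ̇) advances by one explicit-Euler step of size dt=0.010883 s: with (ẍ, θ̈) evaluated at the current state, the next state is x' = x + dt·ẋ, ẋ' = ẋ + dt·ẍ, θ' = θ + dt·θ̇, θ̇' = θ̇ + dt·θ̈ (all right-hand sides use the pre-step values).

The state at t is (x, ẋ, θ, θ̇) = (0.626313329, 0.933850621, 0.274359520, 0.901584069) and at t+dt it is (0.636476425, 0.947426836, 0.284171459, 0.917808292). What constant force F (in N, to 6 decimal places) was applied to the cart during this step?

ẍ = (ẋ'−ẋ)/dt = (0.947426836−0.933850621)/0.010883 = 1.247470
θ̈ = (θ̇'−θ̇)/dt = (0.917808292−0.901584069)/0.010883 = 1.490786
sinθ=0.270930, cosθ=0.962599
F = (M+m)·ẍ + m·l·cosθ·θ̈ − m·l·sinθ·θ̇² = 1.194050 + 0.399115 − 0.061250 = 1.531914

F = 1.531914 N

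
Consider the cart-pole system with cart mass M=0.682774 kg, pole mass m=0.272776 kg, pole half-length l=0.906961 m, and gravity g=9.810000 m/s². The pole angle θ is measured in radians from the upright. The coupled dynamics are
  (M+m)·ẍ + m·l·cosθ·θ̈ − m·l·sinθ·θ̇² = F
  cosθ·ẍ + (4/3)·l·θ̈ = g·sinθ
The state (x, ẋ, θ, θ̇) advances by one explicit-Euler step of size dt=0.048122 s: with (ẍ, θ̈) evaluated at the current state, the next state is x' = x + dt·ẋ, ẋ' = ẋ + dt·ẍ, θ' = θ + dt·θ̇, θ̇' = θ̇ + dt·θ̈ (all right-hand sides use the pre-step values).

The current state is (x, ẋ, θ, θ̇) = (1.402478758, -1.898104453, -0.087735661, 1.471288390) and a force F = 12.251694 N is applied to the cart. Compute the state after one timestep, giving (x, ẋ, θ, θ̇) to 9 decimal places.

sinθ=-0.087623146, cosθ=0.996153695
temp = (F + m·l·θ̇²·sinθ)/(M+m) = (12.251694 + -0.046925534)/0.955550 = 12.772506374
θ̈ = (g·sinθ − cosθ·temp)/(l·(4/3 − m·cos²θ/(M+m))) = -14.262370211
ẍ = temp − m·l·θ̈·cosθ/(M+m) = 16.450910218
Euler: x'=1.402478758+0.048122·-1.898104453=1.311138176, ẋ'=-1.898104453+0.048122·16.450910218=-1.106453751
       θ'=-0.087735661+0.048122·1.471288390=-0.016934321, θ̇'=1.471288390+0.048122·-14.262370211=0.784954611

(1.311138176, -1.106453751, -0.016934321, 0.784954611)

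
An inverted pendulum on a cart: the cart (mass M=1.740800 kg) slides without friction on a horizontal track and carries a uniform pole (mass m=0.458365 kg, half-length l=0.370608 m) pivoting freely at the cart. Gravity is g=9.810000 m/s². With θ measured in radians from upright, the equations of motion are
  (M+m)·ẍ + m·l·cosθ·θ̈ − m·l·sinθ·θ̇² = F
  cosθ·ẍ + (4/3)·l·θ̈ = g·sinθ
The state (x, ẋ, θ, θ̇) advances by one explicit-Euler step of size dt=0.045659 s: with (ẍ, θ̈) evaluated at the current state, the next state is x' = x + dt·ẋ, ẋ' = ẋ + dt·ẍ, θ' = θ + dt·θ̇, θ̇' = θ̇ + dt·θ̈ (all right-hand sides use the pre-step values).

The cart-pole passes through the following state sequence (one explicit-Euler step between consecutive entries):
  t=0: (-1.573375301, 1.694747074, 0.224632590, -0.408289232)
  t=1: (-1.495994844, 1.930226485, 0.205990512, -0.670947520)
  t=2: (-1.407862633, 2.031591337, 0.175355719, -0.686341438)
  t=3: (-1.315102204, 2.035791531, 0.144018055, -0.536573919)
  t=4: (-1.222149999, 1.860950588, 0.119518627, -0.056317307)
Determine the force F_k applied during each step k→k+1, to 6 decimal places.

step 0→1:
  ẍ = (ẋ'−ẋ)/dt = (1.930226485−1.694747074)/0.045659 = 5.157349
  θ̈ = (θ̇'−θ̇)/dt = (-0.670947520−-0.408289232)/0.045659 = -5.752607
  sinθ=0.222748, cosθ=0.974876
  F = (M+m)·ẍ + m·l·cosθ·θ̈ − m·l·sinθ·θ̇² = 11.341862 + -0.952665 − 0.006308 = 10.382889
step 1→2:
  ẍ = (ẋ'−ẋ)/dt = (2.031591337−1.930226485)/0.045659 = 2.220041
  θ̈ = (θ̇'−θ̇)/dt = (-0.686341438−-0.670947520)/0.045659 = -0.337150
  sinθ=0.204537, cosθ=0.978859
  F = (M+m)·ẍ + m·l·cosθ·θ̈ − m·l·sinθ·θ̇² = 4.882236 + -0.056062 − 0.015641 = 4.810533
step 2→3:
  ẍ = (ẋ'−ẋ)/dt = (2.035791531−2.031591337)/0.045659 = 0.091991
  θ̈ = (θ̇'−θ̇)/dt = (-0.536573919−-0.686341438)/0.045659 = 3.280131
  sinθ=0.174458, cosθ=0.984665
  F = (M+m)·ẍ + m·l·cosθ·θ̈ − m·l·sinθ·θ̇² = 0.202302 + 0.548663 − 0.013960 = 0.737005
step 3→4:
  ẍ = (ẋ'−ẋ)/dt = (1.860950588−2.035791531)/0.045659 = -3.829277
  θ̈ = (θ̇'−θ̇)/dt = (-0.056317307−-0.536573919)/0.045659 = 10.518334
  sinθ=0.143521, cosθ=0.989647
  F = (M+m)·ẍ + m·l·cosθ·θ̈ − m·l·sinθ·θ̇² = -8.421211 + 1.768291 − 0.007019 = -6.659940

F_0 = 10.382889 N
F_1 = 4.810533 N
F_2 = 0.737005 N
F_3 = -6.659940 N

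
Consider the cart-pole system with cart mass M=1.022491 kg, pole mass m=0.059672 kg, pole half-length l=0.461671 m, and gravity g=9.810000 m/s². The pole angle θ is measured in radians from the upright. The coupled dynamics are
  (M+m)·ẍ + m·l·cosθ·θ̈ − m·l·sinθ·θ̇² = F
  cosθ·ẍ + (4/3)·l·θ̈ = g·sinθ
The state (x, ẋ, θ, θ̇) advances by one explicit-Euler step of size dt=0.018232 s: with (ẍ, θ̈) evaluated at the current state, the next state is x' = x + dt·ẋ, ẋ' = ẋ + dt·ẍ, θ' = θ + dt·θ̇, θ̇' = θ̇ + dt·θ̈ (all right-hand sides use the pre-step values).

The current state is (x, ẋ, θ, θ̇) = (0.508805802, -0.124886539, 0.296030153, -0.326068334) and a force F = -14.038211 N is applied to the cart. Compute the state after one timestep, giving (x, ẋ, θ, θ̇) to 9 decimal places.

sinθ=0.291725348, cosθ=0.956502128
temp = (F + m·l·θ̇²·sinθ)/(M+m) = (-14.038211 + 0.000854466)/1.082163 = -12.971573168
θ̈ = (g·sinθ − cosθ·temp)/(l·(4/3 − m·cos²θ/(M+m))) = 25.780719047
ẍ = temp − m·l·θ̈·cosθ/(M+m) = -13.599330039
Euler: x'=0.508805802+0.018232·-0.124886539=0.506528871, ẋ'=-0.124886539+0.018232·-13.599330039=-0.372829524
       θ'=0.296030153+0.018232·-0.326068334=0.290085275, θ̇'=-0.326068334+0.018232·25.780719047=0.143965736

(0.506528871, -0.372829524, 0.290085275, 0.143965736)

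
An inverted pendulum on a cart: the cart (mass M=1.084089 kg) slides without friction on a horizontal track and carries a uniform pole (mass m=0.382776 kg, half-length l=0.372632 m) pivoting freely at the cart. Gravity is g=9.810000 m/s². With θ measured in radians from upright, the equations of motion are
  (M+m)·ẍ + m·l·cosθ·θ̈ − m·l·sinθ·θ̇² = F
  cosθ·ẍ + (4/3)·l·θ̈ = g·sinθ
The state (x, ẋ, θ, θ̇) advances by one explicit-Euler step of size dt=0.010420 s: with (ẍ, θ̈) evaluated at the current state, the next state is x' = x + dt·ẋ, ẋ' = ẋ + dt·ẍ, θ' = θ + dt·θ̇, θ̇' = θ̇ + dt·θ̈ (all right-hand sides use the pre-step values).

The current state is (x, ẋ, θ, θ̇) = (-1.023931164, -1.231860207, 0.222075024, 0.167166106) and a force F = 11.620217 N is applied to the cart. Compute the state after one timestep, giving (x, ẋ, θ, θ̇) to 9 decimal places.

(-1.036767147, -1.135700285, 0.223816895, 0.023692012)

sinθ=0.220254162, cosθ=0.975442517
temp = (F + m·l·θ̇²·sinθ)/(M+m) = (11.620217 + 0.000877901)/1.466865 = 7.922402471
θ̈ = (g·sinθ − cosθ·temp)/(l·(4/3 − m·cos²θ/(M+m))) = -13.769106926
ẍ = temp − m·l·θ̈·cosθ/(M+m) = 9.228399398
Euler: x'=-1.023931164+0.010420·-1.231860207=-1.036767147, ẋ'=-1.231860207+0.010420·9.228399398=-1.135700285
       θ'=0.222075024+0.010420·0.167166106=0.223816895, θ̇'=0.167166106+0.010420·-13.769106926=0.023692012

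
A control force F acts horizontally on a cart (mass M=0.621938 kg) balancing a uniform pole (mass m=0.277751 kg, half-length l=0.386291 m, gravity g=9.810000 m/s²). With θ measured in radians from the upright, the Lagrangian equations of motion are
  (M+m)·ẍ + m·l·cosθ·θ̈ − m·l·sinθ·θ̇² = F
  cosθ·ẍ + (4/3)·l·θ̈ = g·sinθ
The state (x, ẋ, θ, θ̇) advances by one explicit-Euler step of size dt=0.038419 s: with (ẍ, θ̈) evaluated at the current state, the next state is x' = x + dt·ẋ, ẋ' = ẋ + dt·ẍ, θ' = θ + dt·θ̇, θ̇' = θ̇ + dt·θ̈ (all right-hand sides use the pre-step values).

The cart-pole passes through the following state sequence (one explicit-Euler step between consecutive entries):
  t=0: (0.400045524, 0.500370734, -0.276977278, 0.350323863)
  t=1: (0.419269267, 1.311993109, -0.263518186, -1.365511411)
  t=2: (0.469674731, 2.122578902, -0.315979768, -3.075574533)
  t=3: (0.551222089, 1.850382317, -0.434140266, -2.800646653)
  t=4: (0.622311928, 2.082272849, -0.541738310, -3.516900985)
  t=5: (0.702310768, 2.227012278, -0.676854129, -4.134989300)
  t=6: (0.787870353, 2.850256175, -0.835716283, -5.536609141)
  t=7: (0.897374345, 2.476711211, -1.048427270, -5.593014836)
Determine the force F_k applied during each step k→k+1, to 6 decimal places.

F_0 = 14.400844 N
F_1 = 14.423426 N
F_2 = -5.329092 N
F_3 = 3.969636 N
F_4 = 2.594772 N
F_5 = 12.692658 N
F_6 = -6.413578 N

step 0→1:
  ẍ = (ẋ'−ẋ)/dt = (1.311993109−0.500370734)/0.038419 = 21.125547
  θ̈ = (θ̇'−θ̇)/dt = (-1.365511411−0.350323863)/0.038419 = -44.661112
  sinθ=-0.273449, cosθ=0.961886
  F = (M+m)·ẍ + m·l·cosθ·θ̈ − m·l·sinθ·θ̇² = 19.006422 + -4.609179 − -0.003601 = 14.400844
step 1→2:
  ẍ = (ẋ'−ẋ)/dt = (2.122578902−1.311993109)/0.038419 = 21.098566
  θ̈ = (θ̇'−θ̇)/dt = (-3.075574533−-1.365511411)/0.038419 = -44.510870
  sinθ=-0.260479, cosθ=0.965480
  F = (M+m)·ẍ + m·l·cosθ·θ̈ − m·l·sinθ·θ̇² = 18.982147 + -4.610833 − -0.052111 = 14.423426
step 2→3:
  ẍ = (ẋ'−ẋ)/dt = (1.850382317−2.122578902)/0.038419 = -7.084947
  θ̈ = (θ̇'−θ̇)/dt = (-2.800646653−-3.075574533)/0.038419 = 7.156039
  sinθ=-0.310748, cosθ=0.950492
  F = (M+m)·ẍ + m·l·cosθ·θ̈ − m·l·sinθ·θ̇² = -6.374249 + 0.729779 − -0.315378 = -5.329092
step 3→4:
  ẍ = (ẋ'−ẋ)/dt = (2.082272849−1.850382317)/0.038419 = 6.035829
  θ̈ = (θ̇'−θ̇)/dt = (-3.516900985−-2.800646653)/0.038419 = -18.643232
  sinθ=-0.420631, cosθ=0.907232
  F = (M+m)·ẍ + m·l·cosθ·θ̈ − m·l·sinθ·θ̇² = 5.430369 + -1.814721 − -0.353987 = 3.969636
step 4→5:
  ẍ = (ẋ'−ẋ)/dt = (2.227012278−2.082272849)/0.038419 = 3.767392
  θ̈ = (θ̇'−θ̇)/dt = (-4.134989300−-3.516900985)/0.038419 = -16.088090
  sinθ=-0.515626, cosθ=0.856814
  F = (M+m)·ẍ + m·l·cosθ·θ̈ − m·l·sinθ·θ̇² = 3.389481 + -1.478976 − -0.684267 = 2.594772
step 5→6:
  ẍ = (ẋ'−ẋ)/dt = (2.850256175−2.227012278)/0.038419 = 16.222283
  θ̈ = (θ̇'−θ̇)/dt = (-5.536609141−-4.134989300)/0.038419 = -36.482465
  sinθ=-0.626344, cosθ=0.779547
  F = (M+m)·ẍ + m·l·cosθ·θ̈ − m·l·sinθ·θ̇² = 14.595010 + -3.051383 − -1.149031 = 12.692658
step 6→7:
  ẍ = (ẋ'−ẋ)/dt = (2.476711211−2.850256175)/0.038419 = -9.722923
  θ̈ = (θ̇'−θ̇)/dt = (-5.593014836−-5.536609141)/0.038419 = -1.468172
  sinθ=-0.741777, cosθ=0.670647
  F = (M+m)·ẍ + m·l·cosθ·θ̈ − m·l·sinθ·θ̇² = -8.747607 + -0.105643 − -2.439672 = -6.413578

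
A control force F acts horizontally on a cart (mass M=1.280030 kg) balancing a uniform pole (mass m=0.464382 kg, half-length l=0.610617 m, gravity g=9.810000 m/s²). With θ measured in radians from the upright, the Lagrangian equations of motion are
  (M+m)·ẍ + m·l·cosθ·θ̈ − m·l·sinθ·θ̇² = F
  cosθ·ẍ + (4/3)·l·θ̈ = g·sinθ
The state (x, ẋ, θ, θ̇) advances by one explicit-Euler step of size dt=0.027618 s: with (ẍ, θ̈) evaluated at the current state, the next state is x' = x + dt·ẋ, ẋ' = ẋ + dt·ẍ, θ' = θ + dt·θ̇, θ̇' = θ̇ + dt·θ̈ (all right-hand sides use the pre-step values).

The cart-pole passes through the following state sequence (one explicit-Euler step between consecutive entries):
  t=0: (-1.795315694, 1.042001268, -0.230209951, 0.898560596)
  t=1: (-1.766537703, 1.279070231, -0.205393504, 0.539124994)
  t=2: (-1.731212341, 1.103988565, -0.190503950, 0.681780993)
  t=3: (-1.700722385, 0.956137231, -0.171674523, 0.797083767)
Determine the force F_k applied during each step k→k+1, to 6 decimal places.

step 0→1:
  ẍ = (ẋ'−ẋ)/dt = (1.279070231−1.042001268)/0.027618 = 8.583857
  θ̈ = (θ̇'−θ̇)/dt = (0.539124994−0.898560596)/0.027618 = -13.014541
  sinθ=-0.228182, cosθ=0.973619
  F = (M+m)·ẍ + m·l·cosθ·θ̈ − m·l·sinθ·θ̇² = 14.973783 + -3.593039 − -0.052242 = 11.432986
step 1→2:
  ẍ = (ẋ'−ẋ)/dt = (1.103988565−1.279070231)/0.027618 = -6.339404
  θ̈ = (θ̇'−θ̇)/dt = (0.681780993−0.539124994)/0.027618 = 5.165327
  sinθ=-0.203952, cosθ=0.978981
  F = (M+m)·ẍ + m·l·cosθ·θ̈ − m·l·sinθ·θ̇² = -11.058533 + 1.433891 − -0.016809 = -9.607832
step 2→3:
  ẍ = (ẋ'−ẋ)/dt = (0.956137231−1.103988565)/0.027618 = -5.353441
  θ̈ = (θ̇'−θ̇)/dt = (0.797083767−0.681780993)/0.027618 = 4.174914
  sinθ=-0.189354, cosθ=0.981909
  F = (M+m)·ẍ + m·l·cosθ·θ̈ − m·l·sinθ·θ̇² = -9.338607 + 1.162420 − -0.024958 = -8.151229

F_0 = 11.432986 N
F_1 = -9.607832 N
F_2 = -8.151229 N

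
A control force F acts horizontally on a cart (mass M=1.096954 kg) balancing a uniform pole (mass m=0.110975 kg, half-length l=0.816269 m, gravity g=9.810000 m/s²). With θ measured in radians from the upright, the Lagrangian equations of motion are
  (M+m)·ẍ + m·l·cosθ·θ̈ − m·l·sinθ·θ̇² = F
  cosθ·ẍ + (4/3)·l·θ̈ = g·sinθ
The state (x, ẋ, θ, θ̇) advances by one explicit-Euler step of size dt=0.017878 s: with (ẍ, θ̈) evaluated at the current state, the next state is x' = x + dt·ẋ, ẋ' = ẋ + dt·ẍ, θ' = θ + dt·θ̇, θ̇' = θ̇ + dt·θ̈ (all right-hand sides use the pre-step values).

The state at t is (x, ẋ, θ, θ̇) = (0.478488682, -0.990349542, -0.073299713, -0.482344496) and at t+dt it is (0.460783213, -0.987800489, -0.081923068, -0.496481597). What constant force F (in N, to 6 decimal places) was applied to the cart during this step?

ẍ = (ẋ'−ẋ)/dt = (-0.987800489−-0.990349542)/0.017878 = 0.142580
θ̈ = (θ̇'−θ̇)/dt = (-0.496481597−-0.482344496)/0.017878 = -0.790754
sinθ=-0.073234, cosθ=0.997315
F = (M+m)·ẍ + m·l·cosθ·θ̈ − m·l·sinθ·θ̇² = 0.172227 + -0.071438 − -0.001543 = 0.102332

F = 0.102332 N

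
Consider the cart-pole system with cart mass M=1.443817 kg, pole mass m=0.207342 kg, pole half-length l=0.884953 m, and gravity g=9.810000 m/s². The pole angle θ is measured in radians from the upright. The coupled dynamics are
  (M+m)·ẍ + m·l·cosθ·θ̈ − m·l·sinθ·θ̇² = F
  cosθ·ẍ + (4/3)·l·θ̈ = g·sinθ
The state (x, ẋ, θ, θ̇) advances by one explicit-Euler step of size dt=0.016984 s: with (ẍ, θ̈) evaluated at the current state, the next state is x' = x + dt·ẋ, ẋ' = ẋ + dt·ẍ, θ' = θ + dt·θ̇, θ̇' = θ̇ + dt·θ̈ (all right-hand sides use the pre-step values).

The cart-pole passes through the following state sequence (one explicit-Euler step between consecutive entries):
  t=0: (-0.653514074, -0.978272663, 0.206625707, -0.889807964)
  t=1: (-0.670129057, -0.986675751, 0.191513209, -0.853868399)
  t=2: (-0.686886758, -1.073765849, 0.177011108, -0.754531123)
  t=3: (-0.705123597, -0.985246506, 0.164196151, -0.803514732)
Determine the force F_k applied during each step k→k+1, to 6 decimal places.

F_0 = -0.466724 N
F_1 = -7.438656 N
F_2 = 8.066394 N

step 0→1:
  ẍ = (ẋ'−ẋ)/dt = (-0.986675751−-0.978272663)/0.016984 = -0.494765
  θ̈ = (θ̇'−θ̇)/dt = (-0.853868399−-0.889807964)/0.016984 = 2.116084
  sinθ=0.205159, cosθ=0.978729
  F = (M+m)·ẍ + m·l·cosθ·θ̈ − m·l·sinθ·θ̇² = -0.816936 + 0.380017 − 0.029805 = -0.466724
step 1→2:
  ẍ = (ẋ'−ẋ)/dt = (-1.073765849−-0.986675751)/0.016984 = -5.127773
  θ̈ = (θ̇'−θ̇)/dt = (-0.754531123−-0.853868399)/0.016984 = 5.848874
  sinθ=0.190345, cosθ=0.981717
  F = (M+m)·ẍ + m·l·cosθ·θ̈ − m·l·sinθ·θ̇² = -8.466769 + 1.053577 − 0.025464 = -7.438656
step 2→3:
  ẍ = (ẋ'−ẋ)/dt = (-0.985246506−-1.073765849)/0.016984 = 5.211926
  θ̈ = (θ̇'−θ̇)/dt = (-0.803514732−-0.754531123)/0.016984 = -2.884103
  sinθ=0.176088, cosθ=0.984374
  F = (M+m)·ẍ + m·l·cosθ·θ̈ − m·l·sinθ·θ̇² = 8.605718 + -0.520929 − 0.018395 = 8.066394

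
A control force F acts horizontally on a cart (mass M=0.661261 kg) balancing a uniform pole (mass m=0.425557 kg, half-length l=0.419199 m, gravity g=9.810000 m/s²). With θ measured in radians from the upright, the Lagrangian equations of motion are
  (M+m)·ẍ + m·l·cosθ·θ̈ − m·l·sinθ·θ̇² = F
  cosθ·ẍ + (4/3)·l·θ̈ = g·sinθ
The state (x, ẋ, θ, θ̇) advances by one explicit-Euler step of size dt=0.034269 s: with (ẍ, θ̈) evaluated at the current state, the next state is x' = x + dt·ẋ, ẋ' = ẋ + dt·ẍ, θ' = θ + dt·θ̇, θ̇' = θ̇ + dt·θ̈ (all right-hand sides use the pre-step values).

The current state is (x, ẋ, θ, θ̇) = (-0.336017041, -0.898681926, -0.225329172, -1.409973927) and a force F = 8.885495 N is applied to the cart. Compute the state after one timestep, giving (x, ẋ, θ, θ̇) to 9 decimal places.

sinθ=-0.223427225, cosθ=0.974720614
temp = (F + m·l·θ̇²·sinθ)/(M+m) = (8.885495 + -0.079238497)/1.086818 = 8.102788602
θ̈ = (g·sinθ − cosθ·temp)/(l·(4/3 − m·cos²θ/(M+m))) = -25.037696181
ẍ = temp − m·l·θ̈·cosθ/(M+m) = 12.108647706
Euler: x'=-0.336017041+0.034269·-0.898681926=-0.366813972, ẋ'=-0.898681926+0.034269·12.108647706=-0.483730678
       θ'=-0.225329172+0.034269·-1.409973927=-0.273647569, θ̇'=-1.409973927+0.034269·-25.037696181=-2.267990737

(-0.366813972, -0.483730678, -0.273647569, -2.267990737)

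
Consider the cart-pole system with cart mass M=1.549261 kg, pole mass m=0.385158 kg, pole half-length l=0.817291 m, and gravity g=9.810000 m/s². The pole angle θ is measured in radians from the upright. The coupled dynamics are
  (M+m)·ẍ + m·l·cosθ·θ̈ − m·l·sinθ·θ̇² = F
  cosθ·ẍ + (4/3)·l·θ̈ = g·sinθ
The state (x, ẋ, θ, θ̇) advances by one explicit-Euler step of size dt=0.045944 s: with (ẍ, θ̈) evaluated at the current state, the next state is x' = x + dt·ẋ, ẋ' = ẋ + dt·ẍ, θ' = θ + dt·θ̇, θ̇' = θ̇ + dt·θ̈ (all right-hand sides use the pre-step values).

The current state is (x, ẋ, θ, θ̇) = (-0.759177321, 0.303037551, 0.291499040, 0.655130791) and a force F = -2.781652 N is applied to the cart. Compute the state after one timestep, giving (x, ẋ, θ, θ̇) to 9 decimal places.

sinθ=0.287388349, cosθ=0.957814145
temp = (F + m·l·θ̇²·sinθ)/(M+m) = (-2.781652 + 0.038827624)/1.934419 = -1.417906036
θ̈ = (g·sinθ − cosθ·temp)/(l·(4/3 − m·cos²θ/(M+m))) = 4.441967455
ẍ = temp − m·l·θ̈·cosθ/(M+m) = -2.110249679
Euler: x'=-0.759177321+0.045944·0.303037551=-0.745254564, ẋ'=0.303037551+0.045944·-2.110249679=0.206084240
       θ'=0.291499040+0.045944·0.655130791=0.321598369, θ̇'=0.655130791+0.045944·4.441967455=0.859212544

(-0.745254564, 0.206084240, 0.321598369, 0.859212544)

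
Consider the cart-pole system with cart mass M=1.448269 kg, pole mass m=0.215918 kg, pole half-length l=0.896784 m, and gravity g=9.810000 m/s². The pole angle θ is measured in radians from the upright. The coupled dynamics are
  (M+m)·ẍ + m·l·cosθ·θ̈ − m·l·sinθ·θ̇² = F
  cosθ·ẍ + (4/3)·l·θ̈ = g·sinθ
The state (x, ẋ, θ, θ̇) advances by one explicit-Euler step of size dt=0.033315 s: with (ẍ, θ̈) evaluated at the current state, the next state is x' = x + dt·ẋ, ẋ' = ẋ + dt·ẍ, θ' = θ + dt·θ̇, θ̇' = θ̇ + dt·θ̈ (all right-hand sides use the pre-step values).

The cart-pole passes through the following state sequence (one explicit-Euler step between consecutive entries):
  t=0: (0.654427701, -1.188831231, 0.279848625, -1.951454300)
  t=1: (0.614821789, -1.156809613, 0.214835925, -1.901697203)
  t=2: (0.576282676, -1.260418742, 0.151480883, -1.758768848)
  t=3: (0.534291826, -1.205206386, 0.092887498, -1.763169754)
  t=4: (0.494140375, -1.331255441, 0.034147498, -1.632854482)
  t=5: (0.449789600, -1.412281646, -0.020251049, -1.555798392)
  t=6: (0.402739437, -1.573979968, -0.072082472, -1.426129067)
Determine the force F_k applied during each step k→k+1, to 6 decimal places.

F_0 = 1.673851 N
F_1 = -4.513258 N
F_2 = 2.642358 N
F_3 = -5.598226 N
F_4 = -3.617534 N
F_5 = -7.314336 N

step 0→1:
  ẍ = (ẋ'−ẋ)/dt = (-1.156809613−-1.188831231)/0.033315 = 0.961177
  θ̈ = (θ̇'−θ̇)/dt = (-1.901697203−-1.951454300)/0.033315 = 1.493534
  sinθ=0.276210, cosθ=0.961097
  F = (M+m)·ẍ + m·l·cosθ·θ̈ − m·l·sinθ·θ̇² = 1.599579 + 0.277945 − 0.203673 = 1.673851
step 1→2:
  ẍ = (ẋ'−ẋ)/dt = (-1.260418742−-1.156809613)/0.033315 = -3.109984
  θ̈ = (θ̇'−θ̇)/dt = (-1.758768848−-1.901697203)/0.033315 = 4.290210
  sinθ=0.213187, cosθ=0.977011
  F = (M+m)·ẍ + m·l·cosθ·θ̈ − m·l·sinθ·θ̇² = -5.175596 + 0.811624 − 0.149286 = -4.513258
step 2→3:
  ẍ = (ẋ'−ẋ)/dt = (-1.205206386−-1.260418742)/0.033315 = 1.657282
  θ̈ = (θ̇'−θ̇)/dt = (-1.763169754−-1.758768848)/0.033315 = -0.132100
  sinθ=0.150902, cosθ=0.988549
  F = (M+m)·ẍ + m·l·cosθ·θ̈ − m·l·sinθ·θ̇² = 2.758027 + -0.025286 − 0.090384 = 2.642358
step 3→4:
  ẍ = (ẋ'−ẋ)/dt = (-1.331255441−-1.205206386)/0.033315 = -3.783553
  θ̈ = (θ̇'−θ̇)/dt = (-1.632854482−-1.763169754)/0.033315 = 3.911610
  sinθ=0.092754, cosθ=0.995689
  F = (M+m)·ẍ + m·l·cosθ·θ̈ − m·l·sinθ·θ̇² = -6.296539 + 0.754147 − 0.055834 = -5.598226
step 4→5:
  ẍ = (ẋ'−ẋ)/dt = (-1.412281646−-1.331255441)/0.033315 = -2.432124
  θ̈ = (θ̇'−θ̇)/dt = (-1.555798392−-1.632854482)/0.033315 = 2.312955
  sinθ=0.034141, cosθ=0.999417
  F = (M+m)·ẍ + m·l·cosθ·θ̈ − m·l·sinθ·θ̇² = -4.047509 + 0.447601 − 0.017626 = -3.617534
step 5→6:
  ẍ = (ẋ'−ẋ)/dt = (-1.573979968−-1.412281646)/0.033315 = -4.853619
  θ̈ = (θ̇'−θ̇)/dt = (-1.426129067−-1.555798392)/0.033315 = 3.892220
  sinθ=-0.020250, cosθ=0.999795
  F = (M+m)·ẍ + m·l·cosθ·θ̈ − m·l·sinθ·θ̇² = -8.077330 + 0.753503 − -0.009491 = -7.314336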